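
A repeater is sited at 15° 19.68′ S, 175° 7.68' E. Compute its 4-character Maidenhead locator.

RH74

Offset from 180°W / 90°S: lon 355.13°, lat 74.67°.
Field (20°×10°, letters A–R): lon ⌊355.13/20⌋ = 17 → R; lat ⌊74.67/10⌋ = 7 → H.
Square (2°×1°, digits 0–9): lon ⌊15.13/2⌋ = 7; lat ⌊4.67/1⌋ = 4.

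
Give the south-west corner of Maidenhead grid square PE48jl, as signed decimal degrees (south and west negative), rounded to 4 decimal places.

Field P=15, E=4: +15·20° lon, +4·10° lat → SW at lon 120°, lat -50°.
Square 4, 8: +4·2° lon, +8·1° lat → SW at lon 128°, lat -42°.
Subsquare j=9, l=11: +9·0.0833333° lon, +11·0.0416667° lat → SW at lon 128.75°, lat -41.5417°.
latitude -41.5417, longitude 128.7500.

-41.5417, 128.7500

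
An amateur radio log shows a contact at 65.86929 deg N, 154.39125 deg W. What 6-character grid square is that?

BP25tu

Offset from 180°W / 90°S: lon 25.6087°, lat 155.8693°.
Field: lon ⌊25.6087/20⌋ = 1 → B; lat ⌊155.8693/10⌋ = 15 → P.
Square: lon ⌊5.6087/2⌋ = 2; lat ⌊5.8693/1⌋ = 5.
Subsquare: lon ⌊1.6087/0.0833333⌋ = 19 → t; lat ⌊0.8693/0.0416667⌋ = 20 → u.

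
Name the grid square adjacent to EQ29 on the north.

ER20

Latitude square 9; +1 → 10, wraps to 0, carry into field.
Latitude field Q = 16; +1 → 17 = R.
The longitude characters are unchanged.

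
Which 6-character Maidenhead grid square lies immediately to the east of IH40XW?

IH50aw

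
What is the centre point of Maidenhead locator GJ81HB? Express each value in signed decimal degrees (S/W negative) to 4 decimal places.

Field G=6, J=9: +6·20° lon, +9·10° lat → SW at lon -60°, lat 0°.
Square 8, 1: +8·2° lon, +1·1° lat → SW at lon -44°, lat 1°.
Subsquare h=7, b=1: +7·0.0833333° lon, +1·0.0416667° lat → SW at lon -43.4167°, lat 1.04167°.
Cell spans 0.0833333° lon × 0.0416667° lat. Centre is SW corner plus half of each.
latitude 1.0625, longitude -43.3750.

1.0625, -43.3750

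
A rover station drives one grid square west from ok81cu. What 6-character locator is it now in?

OK81bu

Longitude subsquare c = 2; −1 → 1 = b.
The latitude characters are unchanged.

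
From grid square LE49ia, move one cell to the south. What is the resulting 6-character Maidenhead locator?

Latitude subsquare a = 0; −1 → -1, wraps to 23 = x, carry into square.
Latitude square 9; −1 → 8.
The longitude characters are unchanged.

LE48ix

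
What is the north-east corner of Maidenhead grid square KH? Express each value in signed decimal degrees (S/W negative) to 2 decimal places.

-10.00, 40.00

Field K=10, H=7: +10·20° lon, +7·10° lat → SW at lon 20°, lat -20°.
Cell spans 20° lon × 10° lat. NE corner is SW corner plus one full cell.
latitude -10.00, longitude 40.00.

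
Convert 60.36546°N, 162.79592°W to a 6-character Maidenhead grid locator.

AP80oi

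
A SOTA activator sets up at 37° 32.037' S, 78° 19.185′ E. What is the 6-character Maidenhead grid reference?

MF92dl

Shift to the Maidenhead origin (180°W, 90°S): lon 258.3197, lat 52.4661.
Field (20°×10°, letters A–R): 258.3197/20 → 12 → M, 52.4661/10 → 5 → F; chars MF.
Square (2°×1°, digits 0–9): 18.3197/2 → 9, 2.4661/1 → 2; chars 92.
Subsquare (5′×2.5′, letters a–x): 0.3197/0.0833333 → 3 → d, 0.4661/0.0416667 → 11 → l; chars dl.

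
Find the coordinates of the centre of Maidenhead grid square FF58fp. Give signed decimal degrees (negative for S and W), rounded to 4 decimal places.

-31.3542, -69.5417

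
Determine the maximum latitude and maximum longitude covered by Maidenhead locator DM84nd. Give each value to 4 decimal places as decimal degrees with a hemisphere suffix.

34.1667° N, 102.8333° W

Field D=3, M=12: +3·20° lon, +12·10° lat → SW at lon -120°, lat 30°.
Square 8, 4: +8·2° lon, +4·1° lat → SW at lon -104°, lat 34°.
Subsquare n=13, d=3: +13·0.0833333° lon, +3·0.0416667° lat → SW at lon -102.917°, lat 34.125°.
Cell spans 0.0833333° lon × 0.0416667° lat. NE corner is SW corner plus one full cell.
latitude 34.1667° N, longitude 102.8333° W.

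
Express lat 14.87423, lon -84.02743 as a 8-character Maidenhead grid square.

EK74xu69

Offset from 180°W / 90°S: lon 95.97257°, lat 104.87423°.
Field: 95.97257/20 → 4 → E, 104.87423/10 → 10 → K; chars EK.
Square: 15.97257/2 → 7, 4.87423/1 → 4; chars 74.
Subsquare: 1.97257/0.0833333 → 23 → x, 0.87423/0.0416667 → 20 → u; chars xu.
Extended square: 0.05590/0.00833333 → 6, 0.04090/0.00416667 → 9; chars 69.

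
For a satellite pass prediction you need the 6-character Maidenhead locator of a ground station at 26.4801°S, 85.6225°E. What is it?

Shift to the Maidenhead origin (180°W, 90°S): lon 265.6225, lat 63.5199.
Field: lon ⌊265.6225/20⌋ = 13 → N; lat ⌊63.5199/10⌋ = 6 → G.
Square: lon ⌊5.6225/2⌋ = 2; lat ⌊3.5199/1⌋ = 3.
Subsquare: lon ⌊1.6225/0.0833333⌋ = 19 → t; lat ⌊0.5199/0.0416667⌋ = 12 → m.

NG23tm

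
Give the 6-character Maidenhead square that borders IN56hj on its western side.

IN56gj

Longitude subsquare h = 7; −1 → 6 = g.
The latitude characters are unchanged.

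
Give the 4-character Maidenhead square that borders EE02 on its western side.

Longitude square 0; −1 → -1, wraps to 9, carry into field.
Longitude field E = 4; −1 → 3 = D.
The latitude characters are unchanged.

DE92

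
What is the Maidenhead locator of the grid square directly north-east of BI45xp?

BI55aq

Longitude subsquare x = 23; +1 → 24, wraps to 0 = a, carry into square.
Longitude square 4; +1 → 5.
Latitude subsquare p = 15; +1 → 16 = q.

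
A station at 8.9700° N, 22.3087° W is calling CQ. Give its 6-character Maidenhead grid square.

HJ88ux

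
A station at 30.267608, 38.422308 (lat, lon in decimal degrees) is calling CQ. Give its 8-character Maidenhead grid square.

Shift to the Maidenhead origin (180°W, 90°S): lon 218.42231, lat 120.26761.
Field (20°×10°, letters A–R): 218.42231/20 → 10 → K, 120.26761/10 → 12 → M; chars KM.
Square (2°×1°, digits 0–9): 18.42231/2 → 9, 0.26761/1 → 0; chars 90.
Subsquare (5′×2.5′, letters a–x): 0.42231/0.0833333 → 5 → f, 0.26761/0.0416667 → 6 → g; chars fg.
Extended square (30″×15″, digits 0–9): 0.00564/0.00833333 → 0, 0.01761/0.00416667 → 4; chars 04.

KM90fg04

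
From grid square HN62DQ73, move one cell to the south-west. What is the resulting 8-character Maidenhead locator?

Longitude extended square 7; −1 → 6.
Latitude extended square 3; −1 → 2.

HN62dq62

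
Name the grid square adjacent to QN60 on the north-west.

Longitude square 6; −1 → 5.
Latitude square 0; +1 → 1.

QN51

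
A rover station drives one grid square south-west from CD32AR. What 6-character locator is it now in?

CD22xq

Longitude subsquare a = 0; −1 → -1, wraps to 23 = x, carry into square.
Longitude square 3; −1 → 2.
Latitude subsquare r = 17; −1 → 16 = q.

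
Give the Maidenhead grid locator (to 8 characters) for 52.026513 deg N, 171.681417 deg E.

Add 180° to longitude and 90° to latitude: 351.68142, 142.02651.
Field (20°×10°, letters A–R): lon ⌊351.68142/20⌋ = 17 → R; lat ⌊142.02651/10⌋ = 14 → O.
Square (2°×1°, digits 0–9): lon ⌊11.68142/2⌋ = 5; lat ⌊2.02651/1⌋ = 2.
Subsquare (5′×2.5′, letters a–x): lon ⌊1.68142/0.0833333⌋ = 20 → u; lat ⌊0.02651/0.0416667⌋ = 0 → a.
Extended square (30″×15″, digits 0–9): lon ⌊0.01475/0.00833333⌋ = 1; lat ⌊0.02651/0.00416667⌋ = 6.

RO52ua16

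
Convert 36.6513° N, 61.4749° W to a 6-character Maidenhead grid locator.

FM96gp

Shift to the Maidenhead origin (180°W, 90°S): lon 118.5251, lat 126.6513.
Field: lon ⌊118.5251/20⌋ = 5 → F; lat ⌊126.6513/10⌋ = 12 → M.
Square: lon ⌊18.5251/2⌋ = 9; lat ⌊6.6513/1⌋ = 6.
Subsquare: lon ⌊0.5251/0.0833333⌋ = 6 → g; lat ⌊0.6513/0.0416667⌋ = 15 → p.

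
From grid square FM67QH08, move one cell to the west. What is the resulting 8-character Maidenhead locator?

Longitude extended square 0; −1 → -1, wraps to 9, carry into subsquare.
Longitude subsquare q = 16; −1 → 15 = p.
The latitude characters are unchanged.

FM67ph98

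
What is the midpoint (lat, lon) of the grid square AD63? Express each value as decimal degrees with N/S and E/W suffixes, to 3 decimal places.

Field A=0, D=3: +0·20° lon, +3·10° lat → SW at lon -180°, lat -60°.
Square 6, 3: +6·2° lon, +3·1° lat → SW at lon -168°, lat -57°.
Cell spans 2° lon × 1° lat. Centre is SW corner plus half of each.
latitude 56.500° S, longitude 167.000° W.

56.500° S, 167.000° W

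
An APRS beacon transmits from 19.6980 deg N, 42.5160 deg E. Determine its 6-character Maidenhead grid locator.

LK19gq

Shift to the Maidenhead origin (180°W, 90°S): lon 222.5160, lat 109.6980.
Field: 222.5160/20 → 11 → L, 109.6980/10 → 10 → K; chars LK.
Square: 2.5160/2 → 1, 9.6980/1 → 9; chars 19.
Subsquare: 0.5160/0.0833333 → 6 → g, 0.6980/0.0416667 → 16 → q; chars gq.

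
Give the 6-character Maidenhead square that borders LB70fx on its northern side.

LB71fa

Latitude subsquare x = 23; +1 → 24, wraps to 0 = a, carry into square.
Latitude square 0; +1 → 1.
The longitude characters are unchanged.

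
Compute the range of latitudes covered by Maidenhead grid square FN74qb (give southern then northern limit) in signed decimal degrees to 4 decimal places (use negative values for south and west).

Field F=5, N=13: +5·20° lon, +13·10° lat → SW at lon -80°, lat 40°.
Square 7, 4: +7·2° lon, +4·1° lat → SW at lon -66°, lat 44°.
Subsquare q=16, b=1: +16·0.0833333° lon, +1·0.0416667° lat → SW at lon -64.6667°, lat 44.0417°.
Cell spans 0.0833333° lon × 0.0416667° lat.
south 44.0417, north 44.0833.

44.0417, 44.0833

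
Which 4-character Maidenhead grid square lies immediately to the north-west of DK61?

DK52

Longitude square 6; −1 → 5.
Latitude square 1; +1 → 2.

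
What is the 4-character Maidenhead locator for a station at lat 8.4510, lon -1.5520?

Offset from 180°W / 90°S: lon 178.45°, lat 98.45°.
Field: 178.45/20 → 8 → I, 98.45/10 → 9 → J; chars IJ.
Square: 18.45/2 → 9, 8.45/1 → 8; chars 98.

IJ98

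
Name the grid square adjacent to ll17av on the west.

LL07xv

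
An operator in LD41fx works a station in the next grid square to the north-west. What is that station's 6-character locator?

LD42ea

Longitude subsquare f = 5; −1 → 4 = e.
Latitude subsquare x = 23; +1 → 24, wraps to 0 = a, carry into square.
Latitude square 1; +1 → 2.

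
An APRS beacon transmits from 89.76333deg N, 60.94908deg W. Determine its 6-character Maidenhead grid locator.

FR99ms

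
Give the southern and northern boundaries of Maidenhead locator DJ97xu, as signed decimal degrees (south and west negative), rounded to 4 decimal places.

7.8333, 7.8750

Field D=3, J=9: +3·20° lon, +9·10° lat → SW at lon -120°, lat 0°.
Square 9, 7: +9·2° lon, +7·1° lat → SW at lon -102°, lat 7°.
Subsquare x=23, u=20: +23·0.0833333° lon, +20·0.0416667° lat → SW at lon -100.083°, lat 7.83333°.
Cell spans 0.0833333° lon × 0.0416667° lat.
south 7.8333, north 7.8750.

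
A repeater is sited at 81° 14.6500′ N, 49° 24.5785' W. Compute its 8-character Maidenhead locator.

GR51hf08

Add 180° to longitude and 90° to latitude: 130.59036, 171.24417.
Field: lon ⌊130.59036/20⌋ = 6 → G; lat ⌊171.24417/10⌋ = 17 → R.
Square: lon ⌊10.59036/2⌋ = 5; lat ⌊1.24417/1⌋ = 1.
Subsquare: lon ⌊0.59036/0.0833333⌋ = 7 → h; lat ⌊0.24417/0.0416667⌋ = 5 → f.
Extended square: lon ⌊0.00703/0.00833333⌋ = 0; lat ⌊0.03583/0.00416667⌋ = 8.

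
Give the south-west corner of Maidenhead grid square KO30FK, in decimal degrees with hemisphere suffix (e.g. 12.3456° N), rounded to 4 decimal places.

50.4167° N, 26.4167° E

Field K=10, O=14: +10·20° lon, +14·10° lat → SW at lon 20°, lat 50°.
Square 3, 0: +3·2° lon, +0·1° lat → SW at lon 26°, lat 50°.
Subsquare f=5, k=10: +5·0.0833333° lon, +10·0.0416667° lat → SW at lon 26.4167°, lat 50.4167°.
latitude 50.4167° N, longitude 26.4167° E.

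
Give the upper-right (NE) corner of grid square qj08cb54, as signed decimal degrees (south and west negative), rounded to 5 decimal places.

Field Q=16, J=9: +16·20° lon, +9·10° lat → SW at lon 140°, lat 0°.
Square 0, 8: +0·2° lon, +8·1° lat → SW at lon 140°, lat 8°.
Subsquare c=2, b=1: +2·0.0833333° lon, +1·0.0416667° lat → SW at lon 140.167°, lat 8.04167°.
Extended square 5, 4: +5·0.00833333° lon, +4·0.00416667° lat → SW at lon 140.208°, lat 8.05833°.
Cell spans 0.00833333° lon × 0.00416667° lat. NE corner is SW corner plus one full cell.
latitude 8.06250, longitude 140.21667.

8.06250, 140.21667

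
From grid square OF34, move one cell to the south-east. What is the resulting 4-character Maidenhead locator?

Longitude square 3; +1 → 4.
Latitude square 4; −1 → 3.

OF43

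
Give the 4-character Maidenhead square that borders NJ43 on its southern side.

NJ42

Latitude square 3; −1 → 2.
The longitude characters are unchanged.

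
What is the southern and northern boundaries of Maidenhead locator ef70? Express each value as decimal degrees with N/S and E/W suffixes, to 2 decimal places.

40.00° S, 39.00° S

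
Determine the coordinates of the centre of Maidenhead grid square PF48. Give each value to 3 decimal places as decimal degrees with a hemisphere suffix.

Field P=15, F=5: +15·20° lon, +5·10° lat → SW at lon 120°, lat -40°.
Square 4, 8: +4·2° lon, +8·1° lat → SW at lon 128°, lat -32°.
Cell spans 2° lon × 1° lat. Centre is SW corner plus half of each.
latitude 31.500° S, longitude 129.000° E.

31.500° S, 129.000° E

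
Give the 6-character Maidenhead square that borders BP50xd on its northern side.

BP50xe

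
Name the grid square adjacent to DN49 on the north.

DO40

Latitude square 9; +1 → 10, wraps to 0, carry into field.
Latitude field N = 13; +1 → 14 = O.
The longitude characters are unchanged.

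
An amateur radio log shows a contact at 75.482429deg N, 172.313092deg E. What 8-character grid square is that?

Add 180° to longitude and 90° to latitude: 352.31309, 165.48243.
Field: 352.31309/20 → 17 → R, 165.48243/10 → 16 → Q; chars RQ.
Square: 12.31309/2 → 6, 5.48243/1 → 5; chars 65.
Subsquare: 0.31309/0.0833333 → 3 → d, 0.48243/0.0416667 → 11 → l; chars dl.
Extended square: 0.06309/0.00833333 → 7, 0.02410/0.00416667 → 5; chars 75.

RQ65dl75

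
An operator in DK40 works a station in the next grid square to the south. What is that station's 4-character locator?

DJ49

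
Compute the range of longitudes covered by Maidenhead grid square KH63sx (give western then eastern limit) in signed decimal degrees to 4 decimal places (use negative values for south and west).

33.5000, 33.5833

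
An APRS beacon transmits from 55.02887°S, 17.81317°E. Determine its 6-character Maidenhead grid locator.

Shift to the Maidenhead origin (180°W, 90°S): lon 197.8132, lat 34.9711.
Field (20°×10°, letters A–R): lon ⌊197.8132/20⌋ = 9 → J; lat ⌊34.9711/10⌋ = 3 → D.
Square (2°×1°, digits 0–9): lon ⌊17.8132/2⌋ = 8; lat ⌊4.9711/1⌋ = 4.
Subsquare (5′×2.5′, letters a–x): lon ⌊1.8132/0.0833333⌋ = 21 → v; lat ⌊0.9711/0.0416667⌋ = 23 → x.

JD84vx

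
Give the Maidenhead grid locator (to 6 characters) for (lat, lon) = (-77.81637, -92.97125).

EB32me

Add 180° to longitude and 90° to latitude: 87.0288, 12.1836.
Field: lon ⌊87.0288/20⌋ = 4 → E; lat ⌊12.1836/10⌋ = 1 → B.
Square: lon ⌊7.0288/2⌋ = 3; lat ⌊2.1836/1⌋ = 2.
Subsquare: lon ⌊1.0288/0.0833333⌋ = 12 → m; lat ⌊0.1836/0.0416667⌋ = 4 → e.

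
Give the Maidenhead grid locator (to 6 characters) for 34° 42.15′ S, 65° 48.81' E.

MF25vh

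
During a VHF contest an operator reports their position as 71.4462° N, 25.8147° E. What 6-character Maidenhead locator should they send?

KQ21vk

Offset from 180°W / 90°S: lon 205.8147°, lat 161.4462°.
Field: 205.8147/20 → 10 → K, 161.4462/10 → 16 → Q; chars KQ.
Square: 5.8147/2 → 2, 1.4462/1 → 1; chars 21.
Subsquare: 1.8147/0.0833333 → 21 → v, 0.4462/0.0416667 → 10 → k; chars vk.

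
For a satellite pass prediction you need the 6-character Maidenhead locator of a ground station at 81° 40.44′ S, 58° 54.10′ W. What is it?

Offset from 180°W / 90°S: lon 121.0983°, lat 8.3260°.
Field: 121.0983/20 → 6 → G, 8.3260/10 → 0 → A; chars GA.
Square: 1.0983/2 → 0, 8.3260/1 → 8; chars 08.
Subsquare: 1.0983/0.0833333 → 13 → n, 0.3260/0.0416667 → 7 → h; chars nh.

GA08nh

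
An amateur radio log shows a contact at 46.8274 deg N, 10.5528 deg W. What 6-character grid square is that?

IN46rt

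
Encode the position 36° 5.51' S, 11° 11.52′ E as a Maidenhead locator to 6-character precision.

JF53ov

Shift to the Maidenhead origin (180°W, 90°S): lon 191.1920, lat 53.9082.
Field: 191.1920/20 → 9 → J, 53.9082/10 → 5 → F; chars JF.
Square: 11.1920/2 → 5, 3.9082/1 → 3; chars 53.
Subsquare: 1.1920/0.0833333 → 14 → o, 0.9082/0.0416667 → 21 → v; chars ov.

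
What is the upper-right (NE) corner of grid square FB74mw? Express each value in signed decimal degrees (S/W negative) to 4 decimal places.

Field F=5, B=1: +5·20° lon, +1·10° lat → SW at lon -80°, lat -80°.
Square 7, 4: +7·2° lon, +4·1° lat → SW at lon -66°, lat -76°.
Subsquare m=12, w=22: +12·0.0833333° lon, +22·0.0416667° lat → SW at lon -65°, lat -75.0833°.
Cell spans 0.0833333° lon × 0.0416667° lat. NE corner is SW corner plus one full cell.
latitude -75.0417, longitude -64.9167.

-75.0417, -64.9167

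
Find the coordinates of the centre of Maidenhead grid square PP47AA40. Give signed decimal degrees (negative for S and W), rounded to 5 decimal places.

67.00208, 128.03750

Field P=15, P=15: +15·20° lon, +15·10° lat → SW at lon 120°, lat 60°.
Square 4, 7: +4·2° lon, +7·1° lat → SW at lon 128°, lat 67°.
Subsquare a=0, a=0: +0·0.0833333° lon, +0·0.0416667° lat → SW at lon 128°, lat 67°.
Extended square 4, 0: +4·0.00833333° lon, +0·0.00416667° lat → SW at lon 128.033°, lat 67°.
Cell spans 0.00833333° lon × 0.00416667° lat. Centre is SW corner plus half of each.
latitude 67.00208, longitude 128.03750.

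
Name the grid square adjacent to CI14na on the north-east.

CI14ob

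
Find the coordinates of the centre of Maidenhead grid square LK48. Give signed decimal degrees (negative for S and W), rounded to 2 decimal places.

18.50, 49.00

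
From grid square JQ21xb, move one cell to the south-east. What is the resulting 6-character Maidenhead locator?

JQ31aa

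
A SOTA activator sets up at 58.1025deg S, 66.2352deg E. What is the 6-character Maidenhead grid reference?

MD31cv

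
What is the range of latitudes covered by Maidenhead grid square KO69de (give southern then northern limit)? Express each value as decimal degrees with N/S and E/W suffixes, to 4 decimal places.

59.1667° N, 59.2083° N

Field K=10, O=14: +10·20° lon, +14·10° lat → SW at lon 20°, lat 50°.
Square 6, 9: +6·2° lon, +9·1° lat → SW at lon 32°, lat 59°.
Subsquare d=3, e=4: +3·0.0833333° lon, +4·0.0416667° lat → SW at lon 32.25°, lat 59.1667°.
Cell spans 0.0833333° lon × 0.0416667° lat.
south 59.1667° N, north 59.2083° N.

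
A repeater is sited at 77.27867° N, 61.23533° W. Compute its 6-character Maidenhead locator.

FQ97jg

Add 180° to longitude and 90° to latitude: 118.7647, 167.2787.
Field (20°×10°, letters A–R): lon ⌊118.7647/20⌋ = 5 → F; lat ⌊167.2787/10⌋ = 16 → Q.
Square (2°×1°, digits 0–9): lon ⌊18.7647/2⌋ = 9; lat ⌊7.2787/1⌋ = 7.
Subsquare (5′×2.5′, letters a–x): lon ⌊0.7647/0.0833333⌋ = 9 → j; lat ⌊0.2787/0.0416667⌋ = 6 → g.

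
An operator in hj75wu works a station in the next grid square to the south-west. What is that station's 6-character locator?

HJ75vt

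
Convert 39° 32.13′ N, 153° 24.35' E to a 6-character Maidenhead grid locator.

Offset from 180°W / 90°S: lon 333.4058°, lat 129.5355°.
Field (20°×10°, letters A–R): 333.4058/20 → 16 → Q, 129.5355/10 → 12 → M; chars QM.
Square (2°×1°, digits 0–9): 13.4058/2 → 6, 9.5355/1 → 9; chars 69.
Subsquare (5′×2.5′, letters a–x): 1.4058/0.0833333 → 16 → q, 0.5355/0.0416667 → 12 → m; chars qm.

QM69qm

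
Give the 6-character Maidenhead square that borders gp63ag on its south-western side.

Longitude subsquare a = 0; −1 → -1, wraps to 23 = x, carry into square.
Longitude square 6; −1 → 5.
Latitude subsquare g = 6; −1 → 5 = f.

GP53xf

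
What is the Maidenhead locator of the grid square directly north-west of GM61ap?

Longitude subsquare a = 0; −1 → -1, wraps to 23 = x, carry into square.
Longitude square 6; −1 → 5.
Latitude subsquare p = 15; +1 → 16 = q.

GM51xq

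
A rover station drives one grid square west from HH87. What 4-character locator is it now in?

HH77

Longitude square 8; −1 → 7.
The latitude characters are unchanged.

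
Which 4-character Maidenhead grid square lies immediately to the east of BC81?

Longitude square 8; +1 → 9.
The latitude characters are unchanged.

BC91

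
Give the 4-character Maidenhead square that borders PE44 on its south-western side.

Longitude square 4; −1 → 3.
Latitude square 4; −1 → 3.

PE33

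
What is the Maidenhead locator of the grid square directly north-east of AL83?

AL94

Longitude square 8; +1 → 9.
Latitude square 3; +1 → 4.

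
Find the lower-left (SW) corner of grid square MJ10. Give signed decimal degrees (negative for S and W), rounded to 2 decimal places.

0.00, 62.00

Field M=12, J=9: +12·20° lon, +9·10° lat → SW at lon 60°, lat 0°.
Square 1, 0: +1·2° lon, +0·1° lat → SW at lon 62°, lat 0°.
latitude 0.00, longitude 62.00.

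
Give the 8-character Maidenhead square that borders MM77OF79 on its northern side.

Latitude extended square 9; +1 → 10, wraps to 0, carry into subsquare.
Latitude subsquare f = 5; +1 → 6 = g.
The longitude characters are unchanged.

MM77og70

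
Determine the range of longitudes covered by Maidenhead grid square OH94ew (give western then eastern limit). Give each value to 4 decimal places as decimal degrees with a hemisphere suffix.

Field O=14, H=7: +14·20° lon, +7·10° lat → SW at lon 100°, lat -20°.
Square 9, 4: +9·2° lon, +4·1° lat → SW at lon 118°, lat -16°.
Subsquare e=4, w=22: +4·0.0833333° lon, +22·0.0416667° lat → SW at lon 118.333°, lat -15.0833°.
Cell spans 0.0833333° lon × 0.0416667° lat.
west 118.3333° E, east 118.4167° E.

118.3333° E, 118.4167° E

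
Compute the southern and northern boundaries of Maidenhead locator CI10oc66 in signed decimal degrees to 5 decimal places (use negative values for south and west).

-9.89167, -9.88750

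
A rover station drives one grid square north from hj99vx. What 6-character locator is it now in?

HK90va

Latitude subsquare x = 23; +1 → 24, wraps to 0 = a, carry into square.
Latitude square 9; +1 → 10, wraps to 0, carry into field.
Latitude field J = 9; +1 → 10 = K.
The longitude characters are unchanged.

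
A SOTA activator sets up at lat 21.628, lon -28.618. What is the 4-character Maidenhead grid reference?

HL51

Shift to the Maidenhead origin (180°W, 90°S): lon 151.38, lat 111.63.
Field: 151.38/20 → 7 → H, 111.63/10 → 11 → L; chars HL.
Square: 11.38/2 → 5, 1.63/1 → 1; chars 51.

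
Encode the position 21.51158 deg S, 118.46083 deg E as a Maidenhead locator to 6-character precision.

OG98fl

Shift to the Maidenhead origin (180°W, 90°S): lon 298.4608, lat 68.4884.
Field (20°×10°, letters A–R): 298.4608/20 → 14 → O, 68.4884/10 → 6 → G; chars OG.
Square (2°×1°, digits 0–9): 18.4608/2 → 9, 8.4884/1 → 8; chars 98.
Subsquare (5′×2.5′, letters a–x): 0.4608/0.0833333 → 5 → f, 0.4884/0.0416667 → 11 → l; chars fl.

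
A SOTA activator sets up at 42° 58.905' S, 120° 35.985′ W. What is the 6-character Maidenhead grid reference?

CE97qa

Offset from 180°W / 90°S: lon 59.4002°, lat 47.0183°.
Field: 59.4002/20 → 2 → C, 47.0183/10 → 4 → E; chars CE.
Square: 19.4002/2 → 9, 7.0183/1 → 7; chars 97.
Subsquare: 1.4002/0.0833333 → 16 → q, 0.0183/0.0416667 → 0 → a; chars qa.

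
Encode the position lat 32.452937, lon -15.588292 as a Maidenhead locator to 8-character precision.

Add 180° to longitude and 90° to latitude: 164.41171, 122.45294.
Field: 164.41171/20 → 8 → I, 122.45294/10 → 12 → M; chars IM.
Square: 4.41171/2 → 2, 2.45294/1 → 2; chars 22.
Subsquare: 0.41171/0.0833333 → 4 → e, 0.45294/0.0416667 → 10 → k; chars ek.
Extended square: 0.07837/0.00833333 → 9, 0.03627/0.00416667 → 8; chars 98.

IM22ek98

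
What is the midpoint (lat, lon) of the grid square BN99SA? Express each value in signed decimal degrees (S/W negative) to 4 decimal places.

49.0208, -140.4583

Field B=1, N=13: +1·20° lon, +13·10° lat → SW at lon -160°, lat 40°.
Square 9, 9: +9·2° lon, +9·1° lat → SW at lon -142°, lat 49°.
Subsquare s=18, a=0: +18·0.0833333° lon, +0·0.0416667° lat → SW at lon -140.5°, lat 49°.
Cell spans 0.0833333° lon × 0.0416667° lat. Centre is SW corner plus half of each.
latitude 49.0208, longitude -140.4583.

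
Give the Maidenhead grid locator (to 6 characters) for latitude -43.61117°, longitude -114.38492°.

Add 180° to longitude and 90° to latitude: 65.6151, 46.3888.
Field: 65.6151/20 → 3 → D, 46.3888/10 → 4 → E; chars DE.
Square: 5.6151/2 → 2, 6.3888/1 → 6; chars 26.
Subsquare: 1.6151/0.0833333 → 19 → t, 0.3888/0.0416667 → 9 → j; chars tj.

DE26tj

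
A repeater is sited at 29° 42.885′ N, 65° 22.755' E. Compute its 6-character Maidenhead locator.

ML29qr

Offset from 180°W / 90°S: lon 245.3793°, lat 119.7147°.
Field: lon ⌊245.3793/20⌋ = 12 → M; lat ⌊119.7147/10⌋ = 11 → L.
Square: lon ⌊5.3793/2⌋ = 2; lat ⌊9.7147/1⌋ = 9.
Subsquare: lon ⌊1.3793/0.0833333⌋ = 16 → q; lat ⌊0.7147/0.0416667⌋ = 17 → r.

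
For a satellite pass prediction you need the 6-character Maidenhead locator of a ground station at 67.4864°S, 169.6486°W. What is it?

AC52em

Add 180° to longitude and 90° to latitude: 10.3514, 22.5136.
Field (20°×10°, letters A–R): 10.3514/20 → 0 → A, 22.5136/10 → 2 → C; chars AC.
Square (2°×1°, digits 0–9): 10.3514/2 → 5, 2.5136/1 → 2; chars 52.
Subsquare (5′×2.5′, letters a–x): 0.3514/0.0833333 → 4 → e, 0.5136/0.0416667 → 12 → m; chars em.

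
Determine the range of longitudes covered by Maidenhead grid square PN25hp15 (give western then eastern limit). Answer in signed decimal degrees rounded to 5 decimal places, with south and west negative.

Field P=15, N=13: +15·20° lon, +13·10° lat → SW at lon 120°, lat 40°.
Square 2, 5: +2·2° lon, +5·1° lat → SW at lon 124°, lat 45°.
Subsquare h=7, p=15: +7·0.0833333° lon, +15·0.0416667° lat → SW at lon 124.583°, lat 45.625°.
Extended square 1, 5: +1·0.00833333° lon, +5·0.00416667° lat → SW at lon 124.592°, lat 45.6458°.
Cell spans 0.00833333° lon × 0.00416667° lat.
west 124.59167, east 124.60000.

124.59167, 124.60000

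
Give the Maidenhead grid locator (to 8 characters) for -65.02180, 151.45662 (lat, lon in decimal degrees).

QC54rx44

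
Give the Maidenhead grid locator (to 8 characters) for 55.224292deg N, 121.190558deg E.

PO05of23

Offset from 180°W / 90°S: lon 301.19056°, lat 145.22429°.
Field: lon ⌊301.19056/20⌋ = 15 → P; lat ⌊145.22429/10⌋ = 14 → O.
Square: lon ⌊1.19056/2⌋ = 0; lat ⌊5.22429/1⌋ = 5.
Subsquare: lon ⌊1.19056/0.0833333⌋ = 14 → o; lat ⌊0.22429/0.0416667⌋ = 5 → f.
Extended square: lon ⌊0.02389/0.00833333⌋ = 2; lat ⌊0.01596/0.00416667⌋ = 3.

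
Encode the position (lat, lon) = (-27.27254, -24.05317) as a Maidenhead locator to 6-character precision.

Offset from 180°W / 90°S: lon 155.9468°, lat 62.7275°.
Field (20°×10°, letters A–R): 155.9468/20 → 7 → H, 62.7275/10 → 6 → G; chars HG.
Square (2°×1°, digits 0–9): 15.9468/2 → 7, 2.7275/1 → 2; chars 72.
Subsquare (5′×2.5′, letters a–x): 1.9468/0.0833333 → 23 → x, 0.7275/0.0416667 → 17 → r; chars xr.

HG72xr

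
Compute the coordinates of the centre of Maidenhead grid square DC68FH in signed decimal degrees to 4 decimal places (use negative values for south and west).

Field D=3, C=2: +3·20° lon, +2·10° lat → SW at lon -120°, lat -70°.
Square 6, 8: +6·2° lon, +8·1° lat → SW at lon -108°, lat -62°.
Subsquare f=5, h=7: +5·0.0833333° lon, +7·0.0416667° lat → SW at lon -107.583°, lat -61.7083°.
Cell spans 0.0833333° lon × 0.0416667° lat. Centre is SW corner plus half of each.
latitude -61.6875, longitude -107.5417.

-61.6875, -107.5417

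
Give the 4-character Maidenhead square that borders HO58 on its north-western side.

Longitude square 5; −1 → 4.
Latitude square 8; +1 → 9.

HO49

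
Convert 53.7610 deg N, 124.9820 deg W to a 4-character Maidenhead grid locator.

CO73

Offset from 180°W / 90°S: lon 55.02°, lat 143.76°.
Field (20°×10°, letters A–R): lon ⌊55.02/20⌋ = 2 → C; lat ⌊143.76/10⌋ = 14 → O.
Square (2°×1°, digits 0–9): lon ⌊15.02/2⌋ = 7; lat ⌊3.76/1⌋ = 3.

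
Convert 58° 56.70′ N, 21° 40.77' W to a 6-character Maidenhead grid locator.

HO98dw

Shift to the Maidenhead origin (180°W, 90°S): lon 158.3205, lat 148.9450.
Field: 158.3205/20 → 7 → H, 148.9450/10 → 14 → O; chars HO.
Square: 18.3205/2 → 9, 8.9450/1 → 8; chars 98.
Subsquare: 0.3205/0.0833333 → 3 → d, 0.9450/0.0416667 → 22 → w; chars dw.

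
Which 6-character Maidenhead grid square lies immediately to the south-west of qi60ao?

QI50xn

Longitude subsquare a = 0; −1 → -1, wraps to 23 = x, carry into square.
Longitude square 6; −1 → 5.
Latitude subsquare o = 14; −1 → 13 = n.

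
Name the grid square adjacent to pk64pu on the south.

PK64pt

Latitude subsquare u = 20; −1 → 19 = t.
The longitude characters are unchanged.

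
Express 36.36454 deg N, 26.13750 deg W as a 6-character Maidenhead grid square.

Add 180° to longitude and 90° to latitude: 153.8625, 126.3645.
Field (20°×10°, letters A–R): 153.8625/20 → 7 → H, 126.3645/10 → 12 → M; chars HM.
Square (2°×1°, digits 0–9): 13.8625/2 → 6, 6.3645/1 → 6; chars 66.
Subsquare (5′×2.5′, letters a–x): 1.8625/0.0833333 → 22 → w, 0.3645/0.0416667 → 8 → i; chars wi.

HM66wi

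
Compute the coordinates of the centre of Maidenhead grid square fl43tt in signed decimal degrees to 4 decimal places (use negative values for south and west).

23.8125, -70.3750

Field F=5, L=11: +5·20° lon, +11·10° lat → SW at lon -80°, lat 20°.
Square 4, 3: +4·2° lon, +3·1° lat → SW at lon -72°, lat 23°.
Subsquare t=19, t=19: +19·0.0833333° lon, +19·0.0416667° lat → SW at lon -70.4167°, lat 23.7917°.
Cell spans 0.0833333° lon × 0.0416667° lat. Centre is SW corner plus half of each.
latitude 23.8125, longitude -70.3750.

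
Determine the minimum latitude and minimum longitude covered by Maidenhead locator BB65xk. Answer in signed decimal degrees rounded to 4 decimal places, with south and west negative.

-74.5833, -146.0833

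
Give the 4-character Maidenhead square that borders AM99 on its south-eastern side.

BM08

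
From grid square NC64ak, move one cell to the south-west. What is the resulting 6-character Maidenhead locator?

Longitude subsquare a = 0; −1 → -1, wraps to 23 = x, carry into square.
Longitude square 6; −1 → 5.
Latitude subsquare k = 10; −1 → 9 = j.

NC54xj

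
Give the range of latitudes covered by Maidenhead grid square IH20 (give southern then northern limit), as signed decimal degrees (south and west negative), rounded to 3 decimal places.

Field I=8, H=7: +8·20° lon, +7·10° lat → SW at lon -20°, lat -20°.
Square 2, 0: +2·2° lon, +0·1° lat → SW at lon -16°, lat -20°.
Cell spans 2° lon × 1° lat.
south -20.000, north -19.000.

-20.000, -19.000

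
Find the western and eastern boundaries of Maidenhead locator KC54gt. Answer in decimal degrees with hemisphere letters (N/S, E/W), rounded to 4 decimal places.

30.5000° E, 30.5833° E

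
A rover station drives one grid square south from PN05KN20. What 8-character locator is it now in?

PN05km29

Latitude extended square 0; −1 → -1, wraps to 9, carry into subsquare.
Latitude subsquare n = 13; −1 → 12 = m.
The longitude characters are unchanged.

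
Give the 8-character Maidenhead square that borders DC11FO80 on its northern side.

Latitude extended square 0; +1 → 1.
The longitude characters are unchanged.

DC11fo81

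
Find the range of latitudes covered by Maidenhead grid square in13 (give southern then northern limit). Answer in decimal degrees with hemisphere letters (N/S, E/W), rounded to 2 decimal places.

43.00° N, 44.00° N

Field I=8, N=13: +8·20° lon, +13·10° lat → SW at lon -20°, lat 40°.
Square 1, 3: +1·2° lon, +3·1° lat → SW at lon -18°, lat 43°.
Cell spans 2° lon × 1° lat.
south 43.00° N, north 44.00° N.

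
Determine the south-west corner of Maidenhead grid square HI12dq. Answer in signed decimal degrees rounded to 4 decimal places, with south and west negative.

-7.3333, -37.7500

Field H=7, I=8: +7·20° lon, +8·10° lat → SW at lon -40°, lat -10°.
Square 1, 2: +1·2° lon, +2·1° lat → SW at lon -38°, lat -8°.
Subsquare d=3, q=16: +3·0.0833333° lon, +16·0.0416667° lat → SW at lon -37.75°, lat -7.33333°.
latitude -7.3333, longitude -37.7500.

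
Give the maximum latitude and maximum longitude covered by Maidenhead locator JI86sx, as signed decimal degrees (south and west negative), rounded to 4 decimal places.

-3.0000, 17.5833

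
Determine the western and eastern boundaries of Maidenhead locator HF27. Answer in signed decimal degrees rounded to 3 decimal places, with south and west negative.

-36.000, -34.000

Field H=7, F=5: +7·20° lon, +5·10° lat → SW at lon -40°, lat -40°.
Square 2, 7: +2·2° lon, +7·1° lat → SW at lon -36°, lat -33°.
Cell spans 2° lon × 1° lat.
west -36.000, east -34.000.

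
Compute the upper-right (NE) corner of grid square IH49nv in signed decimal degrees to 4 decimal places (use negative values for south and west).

-10.0833, -10.8333

Field I=8, H=7: +8·20° lon, +7·10° lat → SW at lon -20°, lat -20°.
Square 4, 9: +4·2° lon, +9·1° lat → SW at lon -12°, lat -11°.
Subsquare n=13, v=21: +13·0.0833333° lon, +21·0.0416667° lat → SW at lon -10.9167°, lat -10.125°.
Cell spans 0.0833333° lon × 0.0416667° lat. NE corner is SW corner plus one full cell.
latitude -10.0833, longitude -10.8333.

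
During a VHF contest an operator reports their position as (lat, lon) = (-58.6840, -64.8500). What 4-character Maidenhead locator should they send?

FD71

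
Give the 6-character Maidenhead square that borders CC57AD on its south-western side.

CC47xc

Longitude subsquare a = 0; −1 → -1, wraps to 23 = x, carry into square.
Longitude square 5; −1 → 4.
Latitude subsquare d = 3; −1 → 2 = c.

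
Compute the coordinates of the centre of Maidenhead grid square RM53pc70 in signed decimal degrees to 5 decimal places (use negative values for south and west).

33.08542, 171.31250

Field R=17, M=12: +17·20° lon, +12·10° lat → SW at lon 160°, lat 30°.
Square 5, 3: +5·2° lon, +3·1° lat → SW at lon 170°, lat 33°.
Subsquare p=15, c=2: +15·0.0833333° lon, +2·0.0416667° lat → SW at lon 171.25°, lat 33.0833°.
Extended square 7, 0: +7·0.00833333° lon, +0·0.00416667° lat → SW at lon 171.308°, lat 33.0833°.
Cell spans 0.00833333° lon × 0.00416667° lat. Centre is SW corner plus half of each.
latitude 33.08542, longitude 171.31250.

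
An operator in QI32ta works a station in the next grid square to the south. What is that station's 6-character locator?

Latitude subsquare a = 0; −1 → -1, wraps to 23 = x, carry into square.
Latitude square 2; −1 → 1.
The longitude characters are unchanged.

QI31tx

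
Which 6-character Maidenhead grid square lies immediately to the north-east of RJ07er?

RJ07fs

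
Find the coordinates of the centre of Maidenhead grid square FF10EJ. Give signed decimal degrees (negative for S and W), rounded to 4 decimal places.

-39.6042, -77.6250

Field F=5, F=5: +5·20° lon, +5·10° lat → SW at lon -80°, lat -40°.
Square 1, 0: +1·2° lon, +0·1° lat → SW at lon -78°, lat -40°.
Subsquare e=4, j=9: +4·0.0833333° lon, +9·0.0416667° lat → SW at lon -77.6667°, lat -39.625°.
Cell spans 0.0833333° lon × 0.0416667° lat. Centre is SW corner plus half of each.
latitude -39.6042, longitude -77.6250.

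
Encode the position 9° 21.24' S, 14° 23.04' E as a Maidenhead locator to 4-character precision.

Shift to the Maidenhead origin (180°W, 90°S): lon 194.38, lat 80.65.
Field (20°×10°, letters A–R): lon ⌊194.38/20⌋ = 9 → J; lat ⌊80.65/10⌋ = 8 → I.
Square (2°×1°, digits 0–9): lon ⌊14.38/2⌋ = 7; lat ⌊0.65/1⌋ = 0.

JI70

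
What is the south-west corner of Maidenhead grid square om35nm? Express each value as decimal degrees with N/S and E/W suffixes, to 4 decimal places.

Field O=14, M=12: +14·20° lon, +12·10° lat → SW at lon 100°, lat 30°.
Square 3, 5: +3·2° lon, +5·1° lat → SW at lon 106°, lat 35°.
Subsquare n=13, m=12: +13·0.0833333° lon, +12·0.0416667° lat → SW at lon 107.083°, lat 35.5°.
latitude 35.5000° N, longitude 107.0833° E.

35.5000° N, 107.0833° E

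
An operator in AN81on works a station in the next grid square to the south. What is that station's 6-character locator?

AN81om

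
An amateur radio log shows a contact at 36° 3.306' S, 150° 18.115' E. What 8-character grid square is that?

QF53dw66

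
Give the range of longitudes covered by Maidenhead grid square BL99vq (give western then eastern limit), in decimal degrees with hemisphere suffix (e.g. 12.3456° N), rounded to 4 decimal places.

140.2500° W, 140.1667° W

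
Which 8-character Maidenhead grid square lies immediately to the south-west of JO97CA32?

JO97ca21

Longitude extended square 3; −1 → 2.
Latitude extended square 2; −1 → 1.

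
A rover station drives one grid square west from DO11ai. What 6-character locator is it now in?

DO01xi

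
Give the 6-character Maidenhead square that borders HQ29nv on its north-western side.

Longitude subsquare n = 13; −1 → 12 = m.
Latitude subsquare v = 21; +1 → 22 = w.

HQ29mw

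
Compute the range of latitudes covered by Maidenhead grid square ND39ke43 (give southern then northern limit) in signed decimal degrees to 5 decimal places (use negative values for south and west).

Field N=13, D=3: +13·20° lon, +3·10° lat → SW at lon 80°, lat -60°.
Square 3, 9: +3·2° lon, +9·1° lat → SW at lon 86°, lat -51°.
Subsquare k=10, e=4: +10·0.0833333° lon, +4·0.0416667° lat → SW at lon 86.8333°, lat -50.8333°.
Extended square 4, 3: +4·0.00833333° lon, +3·0.00416667° lat → SW at lon 86.8667°, lat -50.8208°.
Cell spans 0.00833333° lon × 0.00416667° lat.
south -50.82083, north -50.81667.

-50.82083, -50.81667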